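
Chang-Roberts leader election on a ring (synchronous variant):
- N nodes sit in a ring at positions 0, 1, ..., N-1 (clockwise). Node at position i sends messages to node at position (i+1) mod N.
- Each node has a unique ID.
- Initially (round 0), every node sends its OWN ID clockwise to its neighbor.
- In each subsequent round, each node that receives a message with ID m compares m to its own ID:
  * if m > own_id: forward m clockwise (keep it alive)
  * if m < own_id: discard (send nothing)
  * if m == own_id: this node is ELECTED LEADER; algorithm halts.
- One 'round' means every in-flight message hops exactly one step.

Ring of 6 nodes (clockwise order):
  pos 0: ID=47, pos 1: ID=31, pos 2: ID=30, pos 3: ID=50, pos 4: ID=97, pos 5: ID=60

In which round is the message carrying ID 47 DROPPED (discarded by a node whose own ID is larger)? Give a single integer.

Round 1: pos1(id31) recv 47: fwd; pos2(id30) recv 31: fwd; pos3(id50) recv 30: drop; pos4(id97) recv 50: drop; pos5(id60) recv 97: fwd; pos0(id47) recv 60: fwd
Round 2: pos2(id30) recv 47: fwd; pos3(id50) recv 31: drop; pos0(id47) recv 97: fwd; pos1(id31) recv 60: fwd
Round 3: pos3(id50) recv 47: drop; pos1(id31) recv 97: fwd; pos2(id30) recv 60: fwd
Round 4: pos2(id30) recv 97: fwd; pos3(id50) recv 60: fwd
Round 5: pos3(id50) recv 97: fwd; pos4(id97) recv 60: drop
Round 6: pos4(id97) recv 97: ELECTED
Message ID 47 originates at pos 0; dropped at pos 3 in round 3

Answer: 3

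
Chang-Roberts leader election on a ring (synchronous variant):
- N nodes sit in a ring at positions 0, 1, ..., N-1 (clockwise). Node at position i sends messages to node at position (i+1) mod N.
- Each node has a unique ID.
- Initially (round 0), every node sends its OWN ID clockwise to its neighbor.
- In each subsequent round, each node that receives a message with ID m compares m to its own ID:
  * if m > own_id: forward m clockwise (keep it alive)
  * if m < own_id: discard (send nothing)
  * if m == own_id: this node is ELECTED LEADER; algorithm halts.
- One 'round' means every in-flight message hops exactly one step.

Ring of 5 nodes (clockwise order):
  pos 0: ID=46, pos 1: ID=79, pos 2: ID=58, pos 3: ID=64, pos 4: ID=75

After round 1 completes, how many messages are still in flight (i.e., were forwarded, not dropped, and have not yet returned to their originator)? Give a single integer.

Round 1: pos1(id79) recv 46: drop; pos2(id58) recv 79: fwd; pos3(id64) recv 58: drop; pos4(id75) recv 64: drop; pos0(id46) recv 75: fwd
After round 1: 2 messages still in flight

Answer: 2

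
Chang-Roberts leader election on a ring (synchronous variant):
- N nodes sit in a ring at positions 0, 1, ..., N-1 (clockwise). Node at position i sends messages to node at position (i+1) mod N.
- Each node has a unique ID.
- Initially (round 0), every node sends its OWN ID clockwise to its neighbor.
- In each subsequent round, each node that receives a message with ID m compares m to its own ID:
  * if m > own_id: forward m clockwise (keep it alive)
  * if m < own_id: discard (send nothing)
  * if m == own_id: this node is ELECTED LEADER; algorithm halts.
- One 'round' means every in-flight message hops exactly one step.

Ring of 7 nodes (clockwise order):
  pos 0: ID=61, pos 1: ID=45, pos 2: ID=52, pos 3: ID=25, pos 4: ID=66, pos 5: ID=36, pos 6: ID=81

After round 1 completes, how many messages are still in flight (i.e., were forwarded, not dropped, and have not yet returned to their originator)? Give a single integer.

Round 1: pos1(id45) recv 61: fwd; pos2(id52) recv 45: drop; pos3(id25) recv 52: fwd; pos4(id66) recv 25: drop; pos5(id36) recv 66: fwd; pos6(id81) recv 36: drop; pos0(id61) recv 81: fwd
After round 1: 4 messages still in flight

Answer: 4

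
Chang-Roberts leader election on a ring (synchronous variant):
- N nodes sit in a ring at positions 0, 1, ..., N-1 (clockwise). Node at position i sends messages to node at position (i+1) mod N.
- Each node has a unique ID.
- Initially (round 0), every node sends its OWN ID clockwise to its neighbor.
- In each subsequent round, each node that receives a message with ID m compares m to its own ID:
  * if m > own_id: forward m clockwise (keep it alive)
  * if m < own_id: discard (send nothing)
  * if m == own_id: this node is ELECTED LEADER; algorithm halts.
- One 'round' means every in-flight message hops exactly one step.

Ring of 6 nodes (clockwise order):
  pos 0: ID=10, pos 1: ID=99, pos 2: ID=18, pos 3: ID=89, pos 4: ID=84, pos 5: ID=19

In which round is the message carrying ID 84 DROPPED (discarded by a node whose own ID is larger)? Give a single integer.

Answer: 3

Derivation:
Round 1: pos1(id99) recv 10: drop; pos2(id18) recv 99: fwd; pos3(id89) recv 18: drop; pos4(id84) recv 89: fwd; pos5(id19) recv 84: fwd; pos0(id10) recv 19: fwd
Round 2: pos3(id89) recv 99: fwd; pos5(id19) recv 89: fwd; pos0(id10) recv 84: fwd; pos1(id99) recv 19: drop
Round 3: pos4(id84) recv 99: fwd; pos0(id10) recv 89: fwd; pos1(id99) recv 84: drop
Round 4: pos5(id19) recv 99: fwd; pos1(id99) recv 89: drop
Round 5: pos0(id10) recv 99: fwd
Round 6: pos1(id99) recv 99: ELECTED
Message ID 84 originates at pos 4; dropped at pos 1 in round 3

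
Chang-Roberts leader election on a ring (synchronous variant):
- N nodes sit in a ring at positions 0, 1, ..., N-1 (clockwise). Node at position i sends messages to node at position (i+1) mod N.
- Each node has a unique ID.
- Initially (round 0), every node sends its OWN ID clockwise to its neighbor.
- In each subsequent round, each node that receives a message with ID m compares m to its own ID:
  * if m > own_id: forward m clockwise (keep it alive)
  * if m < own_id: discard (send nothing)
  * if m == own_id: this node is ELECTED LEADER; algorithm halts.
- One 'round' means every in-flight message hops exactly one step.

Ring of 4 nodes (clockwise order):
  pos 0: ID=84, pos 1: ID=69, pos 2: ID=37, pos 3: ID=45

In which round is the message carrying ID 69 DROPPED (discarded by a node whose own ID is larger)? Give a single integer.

Answer: 3

Derivation:
Round 1: pos1(id69) recv 84: fwd; pos2(id37) recv 69: fwd; pos3(id45) recv 37: drop; pos0(id84) recv 45: drop
Round 2: pos2(id37) recv 84: fwd; pos3(id45) recv 69: fwd
Round 3: pos3(id45) recv 84: fwd; pos0(id84) recv 69: drop
Round 4: pos0(id84) recv 84: ELECTED
Message ID 69 originates at pos 1; dropped at pos 0 in round 3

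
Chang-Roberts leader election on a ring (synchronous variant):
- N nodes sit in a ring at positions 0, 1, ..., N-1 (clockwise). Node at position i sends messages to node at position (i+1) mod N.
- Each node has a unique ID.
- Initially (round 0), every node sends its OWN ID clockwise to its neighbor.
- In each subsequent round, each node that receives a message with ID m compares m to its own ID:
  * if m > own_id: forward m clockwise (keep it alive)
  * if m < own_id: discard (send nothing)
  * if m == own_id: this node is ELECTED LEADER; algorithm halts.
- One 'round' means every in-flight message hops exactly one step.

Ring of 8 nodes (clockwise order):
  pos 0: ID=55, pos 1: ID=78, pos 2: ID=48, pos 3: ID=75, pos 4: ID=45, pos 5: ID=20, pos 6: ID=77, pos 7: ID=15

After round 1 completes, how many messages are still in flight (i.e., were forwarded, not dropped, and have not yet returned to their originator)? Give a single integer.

Round 1: pos1(id78) recv 55: drop; pos2(id48) recv 78: fwd; pos3(id75) recv 48: drop; pos4(id45) recv 75: fwd; pos5(id20) recv 45: fwd; pos6(id77) recv 20: drop; pos7(id15) recv 77: fwd; pos0(id55) recv 15: drop
After round 1: 4 messages still in flight

Answer: 4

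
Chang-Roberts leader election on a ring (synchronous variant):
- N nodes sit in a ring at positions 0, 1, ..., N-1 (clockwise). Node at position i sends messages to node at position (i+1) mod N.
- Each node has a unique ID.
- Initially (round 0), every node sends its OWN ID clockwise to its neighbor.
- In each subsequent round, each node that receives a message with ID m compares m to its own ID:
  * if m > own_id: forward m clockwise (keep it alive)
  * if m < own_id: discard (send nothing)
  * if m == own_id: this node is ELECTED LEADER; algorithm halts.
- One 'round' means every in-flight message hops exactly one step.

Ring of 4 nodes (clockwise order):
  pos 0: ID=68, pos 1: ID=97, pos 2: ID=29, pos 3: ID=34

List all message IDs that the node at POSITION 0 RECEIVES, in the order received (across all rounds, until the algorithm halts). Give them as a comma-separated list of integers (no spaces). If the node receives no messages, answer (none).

Round 1: pos1(id97) recv 68: drop; pos2(id29) recv 97: fwd; pos3(id34) recv 29: drop; pos0(id68) recv 34: drop
Round 2: pos3(id34) recv 97: fwd
Round 3: pos0(id68) recv 97: fwd
Round 4: pos1(id97) recv 97: ELECTED

Answer: 34,97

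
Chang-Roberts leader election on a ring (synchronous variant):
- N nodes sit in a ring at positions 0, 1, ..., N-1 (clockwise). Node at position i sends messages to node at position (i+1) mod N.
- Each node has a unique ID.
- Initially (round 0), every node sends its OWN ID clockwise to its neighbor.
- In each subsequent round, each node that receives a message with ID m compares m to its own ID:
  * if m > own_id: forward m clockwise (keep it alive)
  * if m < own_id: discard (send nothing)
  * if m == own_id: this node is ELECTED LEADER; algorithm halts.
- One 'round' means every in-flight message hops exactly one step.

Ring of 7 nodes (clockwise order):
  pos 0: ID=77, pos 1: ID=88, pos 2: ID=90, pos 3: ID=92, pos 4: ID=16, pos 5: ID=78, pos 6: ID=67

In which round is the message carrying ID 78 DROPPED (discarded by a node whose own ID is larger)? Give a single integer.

Answer: 3

Derivation:
Round 1: pos1(id88) recv 77: drop; pos2(id90) recv 88: drop; pos3(id92) recv 90: drop; pos4(id16) recv 92: fwd; pos5(id78) recv 16: drop; pos6(id67) recv 78: fwd; pos0(id77) recv 67: drop
Round 2: pos5(id78) recv 92: fwd; pos0(id77) recv 78: fwd
Round 3: pos6(id67) recv 92: fwd; pos1(id88) recv 78: drop
Round 4: pos0(id77) recv 92: fwd
Round 5: pos1(id88) recv 92: fwd
Round 6: pos2(id90) recv 92: fwd
Round 7: pos3(id92) recv 92: ELECTED
Message ID 78 originates at pos 5; dropped at pos 1 in round 3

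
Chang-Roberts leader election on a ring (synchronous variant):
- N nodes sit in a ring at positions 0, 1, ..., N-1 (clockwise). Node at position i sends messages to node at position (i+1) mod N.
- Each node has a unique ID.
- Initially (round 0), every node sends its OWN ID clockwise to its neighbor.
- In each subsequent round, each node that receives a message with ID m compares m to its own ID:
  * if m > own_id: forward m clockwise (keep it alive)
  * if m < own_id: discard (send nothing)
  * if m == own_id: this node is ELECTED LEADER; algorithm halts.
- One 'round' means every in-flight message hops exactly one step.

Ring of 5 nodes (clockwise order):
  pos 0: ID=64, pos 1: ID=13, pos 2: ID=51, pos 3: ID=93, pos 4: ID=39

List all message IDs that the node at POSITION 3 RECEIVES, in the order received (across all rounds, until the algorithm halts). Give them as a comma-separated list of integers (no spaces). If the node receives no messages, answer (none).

Round 1: pos1(id13) recv 64: fwd; pos2(id51) recv 13: drop; pos3(id93) recv 51: drop; pos4(id39) recv 93: fwd; pos0(id64) recv 39: drop
Round 2: pos2(id51) recv 64: fwd; pos0(id64) recv 93: fwd
Round 3: pos3(id93) recv 64: drop; pos1(id13) recv 93: fwd
Round 4: pos2(id51) recv 93: fwd
Round 5: pos3(id93) recv 93: ELECTED

Answer: 51,64,93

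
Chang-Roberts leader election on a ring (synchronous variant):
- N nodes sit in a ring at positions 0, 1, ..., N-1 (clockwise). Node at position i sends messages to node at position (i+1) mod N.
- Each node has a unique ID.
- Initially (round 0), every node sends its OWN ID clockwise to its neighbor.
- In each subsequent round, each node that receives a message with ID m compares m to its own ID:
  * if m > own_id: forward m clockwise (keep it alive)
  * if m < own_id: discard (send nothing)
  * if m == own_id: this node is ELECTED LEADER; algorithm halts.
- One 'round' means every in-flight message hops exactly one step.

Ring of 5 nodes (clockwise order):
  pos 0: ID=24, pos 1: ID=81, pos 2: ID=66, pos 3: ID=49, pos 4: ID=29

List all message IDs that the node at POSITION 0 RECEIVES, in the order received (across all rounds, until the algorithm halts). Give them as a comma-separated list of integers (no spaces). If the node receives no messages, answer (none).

Round 1: pos1(id81) recv 24: drop; pos2(id66) recv 81: fwd; pos3(id49) recv 66: fwd; pos4(id29) recv 49: fwd; pos0(id24) recv 29: fwd
Round 2: pos3(id49) recv 81: fwd; pos4(id29) recv 66: fwd; pos0(id24) recv 49: fwd; pos1(id81) recv 29: drop
Round 3: pos4(id29) recv 81: fwd; pos0(id24) recv 66: fwd; pos1(id81) recv 49: drop
Round 4: pos0(id24) recv 81: fwd; pos1(id81) recv 66: drop
Round 5: pos1(id81) recv 81: ELECTED

Answer: 29,49,66,81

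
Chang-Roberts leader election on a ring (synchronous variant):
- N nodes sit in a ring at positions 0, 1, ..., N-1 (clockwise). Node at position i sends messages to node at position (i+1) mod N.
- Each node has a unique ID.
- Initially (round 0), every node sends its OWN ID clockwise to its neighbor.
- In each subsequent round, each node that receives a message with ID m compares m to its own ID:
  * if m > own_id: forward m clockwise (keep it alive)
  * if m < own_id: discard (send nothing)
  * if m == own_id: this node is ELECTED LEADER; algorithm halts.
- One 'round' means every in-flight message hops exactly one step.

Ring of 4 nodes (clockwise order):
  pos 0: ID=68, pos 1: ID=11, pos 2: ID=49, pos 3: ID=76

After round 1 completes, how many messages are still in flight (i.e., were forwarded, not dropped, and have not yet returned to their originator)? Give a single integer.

Round 1: pos1(id11) recv 68: fwd; pos2(id49) recv 11: drop; pos3(id76) recv 49: drop; pos0(id68) recv 76: fwd
After round 1: 2 messages still in flight

Answer: 2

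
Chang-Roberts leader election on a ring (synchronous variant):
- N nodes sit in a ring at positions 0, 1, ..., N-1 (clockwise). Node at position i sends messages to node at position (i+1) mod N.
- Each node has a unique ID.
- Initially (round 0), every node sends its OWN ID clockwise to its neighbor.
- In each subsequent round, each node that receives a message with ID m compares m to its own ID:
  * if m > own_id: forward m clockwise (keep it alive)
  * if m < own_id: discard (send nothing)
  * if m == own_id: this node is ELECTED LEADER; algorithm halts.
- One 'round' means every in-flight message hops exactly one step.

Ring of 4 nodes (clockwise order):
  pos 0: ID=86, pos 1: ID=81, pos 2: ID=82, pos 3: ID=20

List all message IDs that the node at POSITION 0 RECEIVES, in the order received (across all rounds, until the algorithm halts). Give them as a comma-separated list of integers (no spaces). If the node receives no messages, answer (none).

Answer: 20,82,86

Derivation:
Round 1: pos1(id81) recv 86: fwd; pos2(id82) recv 81: drop; pos3(id20) recv 82: fwd; pos0(id86) recv 20: drop
Round 2: pos2(id82) recv 86: fwd; pos0(id86) recv 82: drop
Round 3: pos3(id20) recv 86: fwd
Round 4: pos0(id86) recv 86: ELECTED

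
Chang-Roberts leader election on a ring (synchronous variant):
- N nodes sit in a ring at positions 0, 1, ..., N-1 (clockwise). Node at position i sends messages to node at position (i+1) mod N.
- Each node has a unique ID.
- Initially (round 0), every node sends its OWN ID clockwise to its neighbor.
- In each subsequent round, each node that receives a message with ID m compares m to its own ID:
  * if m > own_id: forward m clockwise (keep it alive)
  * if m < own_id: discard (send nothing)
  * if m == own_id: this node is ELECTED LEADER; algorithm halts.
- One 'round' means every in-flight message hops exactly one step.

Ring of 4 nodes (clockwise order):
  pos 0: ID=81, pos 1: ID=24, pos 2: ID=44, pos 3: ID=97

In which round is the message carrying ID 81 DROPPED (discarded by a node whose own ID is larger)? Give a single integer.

Round 1: pos1(id24) recv 81: fwd; pos2(id44) recv 24: drop; pos3(id97) recv 44: drop; pos0(id81) recv 97: fwd
Round 2: pos2(id44) recv 81: fwd; pos1(id24) recv 97: fwd
Round 3: pos3(id97) recv 81: drop; pos2(id44) recv 97: fwd
Round 4: pos3(id97) recv 97: ELECTED
Message ID 81 originates at pos 0; dropped at pos 3 in round 3

Answer: 3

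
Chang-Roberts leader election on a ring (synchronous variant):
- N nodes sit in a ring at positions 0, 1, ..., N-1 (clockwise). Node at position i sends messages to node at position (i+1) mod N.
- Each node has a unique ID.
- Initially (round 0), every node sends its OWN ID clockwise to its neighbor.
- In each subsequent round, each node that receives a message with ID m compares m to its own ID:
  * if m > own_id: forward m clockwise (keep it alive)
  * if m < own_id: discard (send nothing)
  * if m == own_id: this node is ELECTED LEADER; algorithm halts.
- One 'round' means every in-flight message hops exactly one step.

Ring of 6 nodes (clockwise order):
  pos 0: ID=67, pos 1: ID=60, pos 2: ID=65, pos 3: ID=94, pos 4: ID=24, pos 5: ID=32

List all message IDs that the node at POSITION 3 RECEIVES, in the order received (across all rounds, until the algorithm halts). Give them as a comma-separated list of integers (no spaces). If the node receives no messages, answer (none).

Round 1: pos1(id60) recv 67: fwd; pos2(id65) recv 60: drop; pos3(id94) recv 65: drop; pos4(id24) recv 94: fwd; pos5(id32) recv 24: drop; pos0(id67) recv 32: drop
Round 2: pos2(id65) recv 67: fwd; pos5(id32) recv 94: fwd
Round 3: pos3(id94) recv 67: drop; pos0(id67) recv 94: fwd
Round 4: pos1(id60) recv 94: fwd
Round 5: pos2(id65) recv 94: fwd
Round 6: pos3(id94) recv 94: ELECTED

Answer: 65,67,94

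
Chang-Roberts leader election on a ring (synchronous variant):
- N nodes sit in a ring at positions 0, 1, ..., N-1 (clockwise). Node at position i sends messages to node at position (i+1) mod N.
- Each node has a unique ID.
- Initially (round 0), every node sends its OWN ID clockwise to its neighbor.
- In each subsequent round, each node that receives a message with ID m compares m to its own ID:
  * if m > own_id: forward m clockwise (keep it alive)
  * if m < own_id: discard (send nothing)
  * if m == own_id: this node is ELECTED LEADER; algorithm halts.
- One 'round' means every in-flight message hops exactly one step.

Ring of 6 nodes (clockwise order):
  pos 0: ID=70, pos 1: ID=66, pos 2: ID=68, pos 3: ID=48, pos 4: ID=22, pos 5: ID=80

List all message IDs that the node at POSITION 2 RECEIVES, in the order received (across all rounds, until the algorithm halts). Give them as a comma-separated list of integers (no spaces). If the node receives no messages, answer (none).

Answer: 66,70,80

Derivation:
Round 1: pos1(id66) recv 70: fwd; pos2(id68) recv 66: drop; pos3(id48) recv 68: fwd; pos4(id22) recv 48: fwd; pos5(id80) recv 22: drop; pos0(id70) recv 80: fwd
Round 2: pos2(id68) recv 70: fwd; pos4(id22) recv 68: fwd; pos5(id80) recv 48: drop; pos1(id66) recv 80: fwd
Round 3: pos3(id48) recv 70: fwd; pos5(id80) recv 68: drop; pos2(id68) recv 80: fwd
Round 4: pos4(id22) recv 70: fwd; pos3(id48) recv 80: fwd
Round 5: pos5(id80) recv 70: drop; pos4(id22) recv 80: fwd
Round 6: pos5(id80) recv 80: ELECTED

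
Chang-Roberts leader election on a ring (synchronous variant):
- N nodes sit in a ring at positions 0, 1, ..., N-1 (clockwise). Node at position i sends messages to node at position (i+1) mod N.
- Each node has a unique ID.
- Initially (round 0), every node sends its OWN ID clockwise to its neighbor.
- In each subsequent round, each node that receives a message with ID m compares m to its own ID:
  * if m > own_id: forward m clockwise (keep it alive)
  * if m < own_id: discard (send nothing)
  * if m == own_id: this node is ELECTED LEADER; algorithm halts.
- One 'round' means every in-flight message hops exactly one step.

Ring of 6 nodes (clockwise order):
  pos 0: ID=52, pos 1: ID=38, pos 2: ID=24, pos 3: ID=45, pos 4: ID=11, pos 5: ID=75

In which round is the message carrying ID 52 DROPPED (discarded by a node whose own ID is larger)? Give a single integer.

Round 1: pos1(id38) recv 52: fwd; pos2(id24) recv 38: fwd; pos3(id45) recv 24: drop; pos4(id11) recv 45: fwd; pos5(id75) recv 11: drop; pos0(id52) recv 75: fwd
Round 2: pos2(id24) recv 52: fwd; pos3(id45) recv 38: drop; pos5(id75) recv 45: drop; pos1(id38) recv 75: fwd
Round 3: pos3(id45) recv 52: fwd; pos2(id24) recv 75: fwd
Round 4: pos4(id11) recv 52: fwd; pos3(id45) recv 75: fwd
Round 5: pos5(id75) recv 52: drop; pos4(id11) recv 75: fwd
Round 6: pos5(id75) recv 75: ELECTED
Message ID 52 originates at pos 0; dropped at pos 5 in round 5

Answer: 5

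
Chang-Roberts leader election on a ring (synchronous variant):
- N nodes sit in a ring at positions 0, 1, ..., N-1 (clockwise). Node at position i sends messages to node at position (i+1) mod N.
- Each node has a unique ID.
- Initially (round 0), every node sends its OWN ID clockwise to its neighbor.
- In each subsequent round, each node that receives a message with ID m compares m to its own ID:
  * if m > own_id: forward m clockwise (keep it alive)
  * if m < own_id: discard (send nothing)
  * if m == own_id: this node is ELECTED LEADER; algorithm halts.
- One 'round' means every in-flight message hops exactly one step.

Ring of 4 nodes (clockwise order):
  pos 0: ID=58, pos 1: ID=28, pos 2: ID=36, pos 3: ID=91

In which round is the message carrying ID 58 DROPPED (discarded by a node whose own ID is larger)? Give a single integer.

Answer: 3

Derivation:
Round 1: pos1(id28) recv 58: fwd; pos2(id36) recv 28: drop; pos3(id91) recv 36: drop; pos0(id58) recv 91: fwd
Round 2: pos2(id36) recv 58: fwd; pos1(id28) recv 91: fwd
Round 3: pos3(id91) recv 58: drop; pos2(id36) recv 91: fwd
Round 4: pos3(id91) recv 91: ELECTED
Message ID 58 originates at pos 0; dropped at pos 3 in round 3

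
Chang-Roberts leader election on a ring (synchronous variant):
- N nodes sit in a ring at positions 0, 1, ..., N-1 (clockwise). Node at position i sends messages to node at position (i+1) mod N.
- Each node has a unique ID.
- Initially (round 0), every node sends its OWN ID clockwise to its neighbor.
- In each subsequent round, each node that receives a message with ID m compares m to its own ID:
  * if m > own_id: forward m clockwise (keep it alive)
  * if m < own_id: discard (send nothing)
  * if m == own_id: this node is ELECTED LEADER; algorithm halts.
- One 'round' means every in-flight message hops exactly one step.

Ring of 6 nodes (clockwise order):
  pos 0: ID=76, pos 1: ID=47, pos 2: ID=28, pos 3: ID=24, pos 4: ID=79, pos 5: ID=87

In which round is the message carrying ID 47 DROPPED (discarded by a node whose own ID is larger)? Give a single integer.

Answer: 3

Derivation:
Round 1: pos1(id47) recv 76: fwd; pos2(id28) recv 47: fwd; pos3(id24) recv 28: fwd; pos4(id79) recv 24: drop; pos5(id87) recv 79: drop; pos0(id76) recv 87: fwd
Round 2: pos2(id28) recv 76: fwd; pos3(id24) recv 47: fwd; pos4(id79) recv 28: drop; pos1(id47) recv 87: fwd
Round 3: pos3(id24) recv 76: fwd; pos4(id79) recv 47: drop; pos2(id28) recv 87: fwd
Round 4: pos4(id79) recv 76: drop; pos3(id24) recv 87: fwd
Round 5: pos4(id79) recv 87: fwd
Round 6: pos5(id87) recv 87: ELECTED
Message ID 47 originates at pos 1; dropped at pos 4 in round 3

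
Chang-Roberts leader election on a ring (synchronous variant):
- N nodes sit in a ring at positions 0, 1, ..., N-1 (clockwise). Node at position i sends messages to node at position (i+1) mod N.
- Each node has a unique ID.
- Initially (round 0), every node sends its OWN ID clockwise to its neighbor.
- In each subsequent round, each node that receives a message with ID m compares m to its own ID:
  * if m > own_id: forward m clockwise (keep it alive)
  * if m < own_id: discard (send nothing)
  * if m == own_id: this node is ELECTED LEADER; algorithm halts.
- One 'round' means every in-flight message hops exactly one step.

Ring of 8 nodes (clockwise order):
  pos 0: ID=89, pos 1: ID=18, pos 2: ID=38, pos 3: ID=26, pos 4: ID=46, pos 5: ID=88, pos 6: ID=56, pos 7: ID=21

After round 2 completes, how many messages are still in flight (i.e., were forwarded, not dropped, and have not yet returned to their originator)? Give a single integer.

Answer: 2

Derivation:
Round 1: pos1(id18) recv 89: fwd; pos2(id38) recv 18: drop; pos3(id26) recv 38: fwd; pos4(id46) recv 26: drop; pos5(id88) recv 46: drop; pos6(id56) recv 88: fwd; pos7(id21) recv 56: fwd; pos0(id89) recv 21: drop
Round 2: pos2(id38) recv 89: fwd; pos4(id46) recv 38: drop; pos7(id21) recv 88: fwd; pos0(id89) recv 56: drop
After round 2: 2 messages still in flight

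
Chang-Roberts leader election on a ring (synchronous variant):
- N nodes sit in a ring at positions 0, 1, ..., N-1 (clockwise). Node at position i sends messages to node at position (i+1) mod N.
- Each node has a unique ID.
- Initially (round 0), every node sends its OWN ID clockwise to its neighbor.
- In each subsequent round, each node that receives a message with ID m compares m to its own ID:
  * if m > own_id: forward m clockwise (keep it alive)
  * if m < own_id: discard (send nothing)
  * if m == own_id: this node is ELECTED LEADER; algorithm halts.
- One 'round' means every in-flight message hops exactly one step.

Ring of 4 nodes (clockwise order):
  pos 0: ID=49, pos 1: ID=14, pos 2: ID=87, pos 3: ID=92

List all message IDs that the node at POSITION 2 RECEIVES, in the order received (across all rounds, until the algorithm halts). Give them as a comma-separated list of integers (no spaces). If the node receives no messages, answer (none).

Answer: 14,49,92

Derivation:
Round 1: pos1(id14) recv 49: fwd; pos2(id87) recv 14: drop; pos3(id92) recv 87: drop; pos0(id49) recv 92: fwd
Round 2: pos2(id87) recv 49: drop; pos1(id14) recv 92: fwd
Round 3: pos2(id87) recv 92: fwd
Round 4: pos3(id92) recv 92: ELECTED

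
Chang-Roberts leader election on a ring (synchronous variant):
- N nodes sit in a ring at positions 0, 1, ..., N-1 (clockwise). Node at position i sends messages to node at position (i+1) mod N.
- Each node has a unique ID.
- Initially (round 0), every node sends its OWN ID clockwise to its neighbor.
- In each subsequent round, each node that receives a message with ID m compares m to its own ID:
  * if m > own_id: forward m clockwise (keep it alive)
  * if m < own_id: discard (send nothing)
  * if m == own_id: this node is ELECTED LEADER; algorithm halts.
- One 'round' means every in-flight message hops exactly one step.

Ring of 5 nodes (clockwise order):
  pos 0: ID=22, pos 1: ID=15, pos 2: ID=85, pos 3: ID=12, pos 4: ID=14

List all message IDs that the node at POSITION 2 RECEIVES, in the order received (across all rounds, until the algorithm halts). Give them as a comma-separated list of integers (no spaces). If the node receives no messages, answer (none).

Answer: 15,22,85

Derivation:
Round 1: pos1(id15) recv 22: fwd; pos2(id85) recv 15: drop; pos3(id12) recv 85: fwd; pos4(id14) recv 12: drop; pos0(id22) recv 14: drop
Round 2: pos2(id85) recv 22: drop; pos4(id14) recv 85: fwd
Round 3: pos0(id22) recv 85: fwd
Round 4: pos1(id15) recv 85: fwd
Round 5: pos2(id85) recv 85: ELECTED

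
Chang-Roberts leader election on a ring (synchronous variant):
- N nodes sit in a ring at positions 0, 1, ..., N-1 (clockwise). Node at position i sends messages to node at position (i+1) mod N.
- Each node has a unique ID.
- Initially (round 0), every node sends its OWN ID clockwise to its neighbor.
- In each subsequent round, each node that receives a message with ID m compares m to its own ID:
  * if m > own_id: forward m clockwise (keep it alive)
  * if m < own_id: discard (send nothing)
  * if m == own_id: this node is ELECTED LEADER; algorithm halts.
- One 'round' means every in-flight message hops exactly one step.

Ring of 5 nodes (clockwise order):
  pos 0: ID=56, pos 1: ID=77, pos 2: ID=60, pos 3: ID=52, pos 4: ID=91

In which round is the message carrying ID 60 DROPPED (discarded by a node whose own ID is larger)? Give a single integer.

Round 1: pos1(id77) recv 56: drop; pos2(id60) recv 77: fwd; pos3(id52) recv 60: fwd; pos4(id91) recv 52: drop; pos0(id56) recv 91: fwd
Round 2: pos3(id52) recv 77: fwd; pos4(id91) recv 60: drop; pos1(id77) recv 91: fwd
Round 3: pos4(id91) recv 77: drop; pos2(id60) recv 91: fwd
Round 4: pos3(id52) recv 91: fwd
Round 5: pos4(id91) recv 91: ELECTED
Message ID 60 originates at pos 2; dropped at pos 4 in round 2

Answer: 2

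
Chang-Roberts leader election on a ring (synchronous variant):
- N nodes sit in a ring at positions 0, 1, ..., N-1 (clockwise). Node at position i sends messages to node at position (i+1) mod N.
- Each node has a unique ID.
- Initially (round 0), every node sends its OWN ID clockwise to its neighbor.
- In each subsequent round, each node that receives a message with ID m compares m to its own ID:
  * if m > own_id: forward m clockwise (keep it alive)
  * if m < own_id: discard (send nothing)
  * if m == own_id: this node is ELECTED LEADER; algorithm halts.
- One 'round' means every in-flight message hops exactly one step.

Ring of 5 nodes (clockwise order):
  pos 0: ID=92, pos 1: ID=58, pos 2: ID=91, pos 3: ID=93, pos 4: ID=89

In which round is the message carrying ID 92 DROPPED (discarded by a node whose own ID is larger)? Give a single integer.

Round 1: pos1(id58) recv 92: fwd; pos2(id91) recv 58: drop; pos3(id93) recv 91: drop; pos4(id89) recv 93: fwd; pos0(id92) recv 89: drop
Round 2: pos2(id91) recv 92: fwd; pos0(id92) recv 93: fwd
Round 3: pos3(id93) recv 92: drop; pos1(id58) recv 93: fwd
Round 4: pos2(id91) recv 93: fwd
Round 5: pos3(id93) recv 93: ELECTED
Message ID 92 originates at pos 0; dropped at pos 3 in round 3

Answer: 3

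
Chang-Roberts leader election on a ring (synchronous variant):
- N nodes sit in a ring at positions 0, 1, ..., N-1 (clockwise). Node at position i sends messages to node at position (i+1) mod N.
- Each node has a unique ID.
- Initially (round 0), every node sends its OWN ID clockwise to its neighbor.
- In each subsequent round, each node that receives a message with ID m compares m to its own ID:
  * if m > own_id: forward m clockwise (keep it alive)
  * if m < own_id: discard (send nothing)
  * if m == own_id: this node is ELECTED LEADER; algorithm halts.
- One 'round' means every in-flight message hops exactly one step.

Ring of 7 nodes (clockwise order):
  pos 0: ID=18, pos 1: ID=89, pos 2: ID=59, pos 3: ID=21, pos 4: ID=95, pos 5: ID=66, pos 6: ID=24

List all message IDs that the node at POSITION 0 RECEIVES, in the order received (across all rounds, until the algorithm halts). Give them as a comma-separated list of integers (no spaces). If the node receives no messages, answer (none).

Answer: 24,66,95

Derivation:
Round 1: pos1(id89) recv 18: drop; pos2(id59) recv 89: fwd; pos3(id21) recv 59: fwd; pos4(id95) recv 21: drop; pos5(id66) recv 95: fwd; pos6(id24) recv 66: fwd; pos0(id18) recv 24: fwd
Round 2: pos3(id21) recv 89: fwd; pos4(id95) recv 59: drop; pos6(id24) recv 95: fwd; pos0(id18) recv 66: fwd; pos1(id89) recv 24: drop
Round 3: pos4(id95) recv 89: drop; pos0(id18) recv 95: fwd; pos1(id89) recv 66: drop
Round 4: pos1(id89) recv 95: fwd
Round 5: pos2(id59) recv 95: fwd
Round 6: pos3(id21) recv 95: fwd
Round 7: pos4(id95) recv 95: ELECTED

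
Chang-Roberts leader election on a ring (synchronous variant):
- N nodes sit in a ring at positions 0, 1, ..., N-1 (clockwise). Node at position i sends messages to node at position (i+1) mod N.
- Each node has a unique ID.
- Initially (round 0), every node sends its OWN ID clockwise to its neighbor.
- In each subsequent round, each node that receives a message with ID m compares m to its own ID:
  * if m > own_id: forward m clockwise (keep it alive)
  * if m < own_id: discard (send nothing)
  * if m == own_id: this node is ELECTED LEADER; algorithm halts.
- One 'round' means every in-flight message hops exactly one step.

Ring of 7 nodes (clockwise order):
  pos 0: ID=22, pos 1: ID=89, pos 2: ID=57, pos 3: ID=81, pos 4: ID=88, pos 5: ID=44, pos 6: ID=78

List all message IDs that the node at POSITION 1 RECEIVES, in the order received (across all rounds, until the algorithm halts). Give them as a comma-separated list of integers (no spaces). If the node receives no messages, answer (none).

Round 1: pos1(id89) recv 22: drop; pos2(id57) recv 89: fwd; pos3(id81) recv 57: drop; pos4(id88) recv 81: drop; pos5(id44) recv 88: fwd; pos6(id78) recv 44: drop; pos0(id22) recv 78: fwd
Round 2: pos3(id81) recv 89: fwd; pos6(id78) recv 88: fwd; pos1(id89) recv 78: drop
Round 3: pos4(id88) recv 89: fwd; pos0(id22) recv 88: fwd
Round 4: pos5(id44) recv 89: fwd; pos1(id89) recv 88: drop
Round 5: pos6(id78) recv 89: fwd
Round 6: pos0(id22) recv 89: fwd
Round 7: pos1(id89) recv 89: ELECTED

Answer: 22,78,88,89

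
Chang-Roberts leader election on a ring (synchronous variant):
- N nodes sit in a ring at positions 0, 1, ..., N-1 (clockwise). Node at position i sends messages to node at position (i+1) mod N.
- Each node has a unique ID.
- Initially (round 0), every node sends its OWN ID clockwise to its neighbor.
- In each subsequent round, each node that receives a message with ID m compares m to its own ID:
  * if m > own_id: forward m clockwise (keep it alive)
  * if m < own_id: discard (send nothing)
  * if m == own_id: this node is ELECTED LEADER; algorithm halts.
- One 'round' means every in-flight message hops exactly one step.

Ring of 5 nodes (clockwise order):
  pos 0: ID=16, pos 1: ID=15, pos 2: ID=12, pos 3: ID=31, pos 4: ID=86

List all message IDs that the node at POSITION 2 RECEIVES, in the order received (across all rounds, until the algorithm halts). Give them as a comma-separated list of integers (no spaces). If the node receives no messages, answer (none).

Round 1: pos1(id15) recv 16: fwd; pos2(id12) recv 15: fwd; pos3(id31) recv 12: drop; pos4(id86) recv 31: drop; pos0(id16) recv 86: fwd
Round 2: pos2(id12) recv 16: fwd; pos3(id31) recv 15: drop; pos1(id15) recv 86: fwd
Round 3: pos3(id31) recv 16: drop; pos2(id12) recv 86: fwd
Round 4: pos3(id31) recv 86: fwd
Round 5: pos4(id86) recv 86: ELECTED

Answer: 15,16,86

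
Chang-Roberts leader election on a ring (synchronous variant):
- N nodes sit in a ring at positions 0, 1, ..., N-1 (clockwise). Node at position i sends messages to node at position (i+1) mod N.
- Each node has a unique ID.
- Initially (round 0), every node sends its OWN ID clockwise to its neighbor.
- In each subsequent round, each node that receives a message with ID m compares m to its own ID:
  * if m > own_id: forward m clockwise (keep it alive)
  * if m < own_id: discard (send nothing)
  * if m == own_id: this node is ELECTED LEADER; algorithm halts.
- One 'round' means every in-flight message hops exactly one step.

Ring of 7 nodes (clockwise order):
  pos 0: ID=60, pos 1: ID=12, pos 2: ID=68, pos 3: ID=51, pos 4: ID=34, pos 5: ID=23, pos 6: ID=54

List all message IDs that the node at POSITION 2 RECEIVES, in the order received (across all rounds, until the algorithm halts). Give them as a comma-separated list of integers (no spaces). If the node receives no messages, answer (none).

Answer: 12,60,68

Derivation:
Round 1: pos1(id12) recv 60: fwd; pos2(id68) recv 12: drop; pos3(id51) recv 68: fwd; pos4(id34) recv 51: fwd; pos5(id23) recv 34: fwd; pos6(id54) recv 23: drop; pos0(id60) recv 54: drop
Round 2: pos2(id68) recv 60: drop; pos4(id34) recv 68: fwd; pos5(id23) recv 51: fwd; pos6(id54) recv 34: drop
Round 3: pos5(id23) recv 68: fwd; pos6(id54) recv 51: drop
Round 4: pos6(id54) recv 68: fwd
Round 5: pos0(id60) recv 68: fwd
Round 6: pos1(id12) recv 68: fwd
Round 7: pos2(id68) recv 68: ELECTED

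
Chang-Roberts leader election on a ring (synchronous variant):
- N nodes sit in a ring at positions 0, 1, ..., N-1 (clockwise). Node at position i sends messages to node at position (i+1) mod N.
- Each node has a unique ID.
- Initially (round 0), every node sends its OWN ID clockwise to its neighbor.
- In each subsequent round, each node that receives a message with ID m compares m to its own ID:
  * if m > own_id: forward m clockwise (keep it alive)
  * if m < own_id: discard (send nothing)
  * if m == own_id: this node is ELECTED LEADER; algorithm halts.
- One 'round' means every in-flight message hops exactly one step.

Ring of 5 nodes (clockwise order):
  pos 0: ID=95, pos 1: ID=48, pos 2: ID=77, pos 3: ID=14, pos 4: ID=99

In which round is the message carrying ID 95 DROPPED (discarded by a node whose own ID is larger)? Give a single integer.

Answer: 4

Derivation:
Round 1: pos1(id48) recv 95: fwd; pos2(id77) recv 48: drop; pos3(id14) recv 77: fwd; pos4(id99) recv 14: drop; pos0(id95) recv 99: fwd
Round 2: pos2(id77) recv 95: fwd; pos4(id99) recv 77: drop; pos1(id48) recv 99: fwd
Round 3: pos3(id14) recv 95: fwd; pos2(id77) recv 99: fwd
Round 4: pos4(id99) recv 95: drop; pos3(id14) recv 99: fwd
Round 5: pos4(id99) recv 99: ELECTED
Message ID 95 originates at pos 0; dropped at pos 4 in round 4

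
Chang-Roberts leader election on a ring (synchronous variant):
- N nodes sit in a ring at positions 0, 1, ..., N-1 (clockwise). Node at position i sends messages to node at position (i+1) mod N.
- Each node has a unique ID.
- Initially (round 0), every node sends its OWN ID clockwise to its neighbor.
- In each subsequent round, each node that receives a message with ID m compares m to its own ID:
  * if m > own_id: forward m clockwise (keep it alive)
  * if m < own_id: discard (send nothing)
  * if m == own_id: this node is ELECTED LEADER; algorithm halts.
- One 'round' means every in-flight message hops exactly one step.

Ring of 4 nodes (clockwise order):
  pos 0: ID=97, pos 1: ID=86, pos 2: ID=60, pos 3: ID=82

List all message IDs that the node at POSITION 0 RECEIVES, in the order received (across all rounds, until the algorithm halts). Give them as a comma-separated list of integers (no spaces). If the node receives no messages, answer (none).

Answer: 82,86,97

Derivation:
Round 1: pos1(id86) recv 97: fwd; pos2(id60) recv 86: fwd; pos3(id82) recv 60: drop; pos0(id97) recv 82: drop
Round 2: pos2(id60) recv 97: fwd; pos3(id82) recv 86: fwd
Round 3: pos3(id82) recv 97: fwd; pos0(id97) recv 86: drop
Round 4: pos0(id97) recv 97: ELECTED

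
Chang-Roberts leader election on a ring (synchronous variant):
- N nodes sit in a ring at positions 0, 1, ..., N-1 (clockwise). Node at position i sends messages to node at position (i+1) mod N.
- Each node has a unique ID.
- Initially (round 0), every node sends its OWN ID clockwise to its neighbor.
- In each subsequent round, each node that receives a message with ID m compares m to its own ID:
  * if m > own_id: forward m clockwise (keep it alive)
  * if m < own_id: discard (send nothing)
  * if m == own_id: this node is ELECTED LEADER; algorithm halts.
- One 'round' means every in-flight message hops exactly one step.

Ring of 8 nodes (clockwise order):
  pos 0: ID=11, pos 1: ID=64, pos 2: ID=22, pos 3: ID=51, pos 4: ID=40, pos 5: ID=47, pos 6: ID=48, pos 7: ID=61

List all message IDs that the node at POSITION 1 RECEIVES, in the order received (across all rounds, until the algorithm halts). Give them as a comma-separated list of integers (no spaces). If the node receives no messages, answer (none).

Round 1: pos1(id64) recv 11: drop; pos2(id22) recv 64: fwd; pos3(id51) recv 22: drop; pos4(id40) recv 51: fwd; pos5(id47) recv 40: drop; pos6(id48) recv 47: drop; pos7(id61) recv 48: drop; pos0(id11) recv 61: fwd
Round 2: pos3(id51) recv 64: fwd; pos5(id47) recv 51: fwd; pos1(id64) recv 61: drop
Round 3: pos4(id40) recv 64: fwd; pos6(id48) recv 51: fwd
Round 4: pos5(id47) recv 64: fwd; pos7(id61) recv 51: drop
Round 5: pos6(id48) recv 64: fwd
Round 6: pos7(id61) recv 64: fwd
Round 7: pos0(id11) recv 64: fwd
Round 8: pos1(id64) recv 64: ELECTED

Answer: 11,61,64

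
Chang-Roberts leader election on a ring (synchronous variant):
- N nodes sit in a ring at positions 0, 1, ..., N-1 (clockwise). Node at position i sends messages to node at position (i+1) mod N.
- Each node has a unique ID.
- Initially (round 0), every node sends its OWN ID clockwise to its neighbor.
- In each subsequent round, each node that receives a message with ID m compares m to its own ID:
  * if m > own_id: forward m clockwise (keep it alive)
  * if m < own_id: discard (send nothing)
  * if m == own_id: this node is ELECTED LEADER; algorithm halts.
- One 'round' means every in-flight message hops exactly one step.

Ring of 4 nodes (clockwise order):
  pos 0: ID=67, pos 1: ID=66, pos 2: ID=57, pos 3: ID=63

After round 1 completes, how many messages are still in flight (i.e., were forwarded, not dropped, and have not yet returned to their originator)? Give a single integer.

Answer: 2

Derivation:
Round 1: pos1(id66) recv 67: fwd; pos2(id57) recv 66: fwd; pos3(id63) recv 57: drop; pos0(id67) recv 63: drop
After round 1: 2 messages still in flight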